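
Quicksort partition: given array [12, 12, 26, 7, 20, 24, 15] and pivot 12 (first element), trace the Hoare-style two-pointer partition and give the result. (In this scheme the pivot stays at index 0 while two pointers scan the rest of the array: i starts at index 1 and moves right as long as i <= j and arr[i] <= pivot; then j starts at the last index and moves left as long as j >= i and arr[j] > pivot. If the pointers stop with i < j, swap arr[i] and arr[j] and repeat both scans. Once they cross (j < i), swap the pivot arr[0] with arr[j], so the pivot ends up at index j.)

Hoare-style two-pointer partition with pivot = 12:

Initial array: [12, 12, 26, 7, 20, 24, 15]

Pointers start at i = 1, j = 6.
i stops at index 2 (arr[2]=26 > 12), j stops at index 3 (arr[3]=7 <= 12): swap arr[2] and arr[3], array becomes [12, 12, 7, 26, 20, 24, 15]
i ends at 3, j ends at 2: the pointers have crossed (j < i), so scanning stops.

Swap pivot arr[0] with arr[2] to place pivot at position 2: [7, 12, 12, 26, 20, 24, 15]
Pivot position: 2

After partitioning with pivot 12, the array becomes [7, 12, 12, 26, 20, 24, 15]. The pivot is placed at index 2. All elements to the left of the pivot are <= 12, and all elements to the right are > 12.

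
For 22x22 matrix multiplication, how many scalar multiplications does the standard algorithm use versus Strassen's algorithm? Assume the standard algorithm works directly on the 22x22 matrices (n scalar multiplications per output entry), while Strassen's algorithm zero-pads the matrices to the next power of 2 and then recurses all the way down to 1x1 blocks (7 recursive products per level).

Matrix multiplication for 22x22 matrices:

Strassen's algorithm requires power-of-2 dimensions. Pad 22x22 to 32x32 (next power of 2).

Standard algorithm: 22^3 = 10648 multiplications
Strassen's algorithm: 7^(log2(32)) = 7^5 = 16807 multiplications
Difference: 10648 - 16807 = -6159 (Strassen uses MORE here due to padding overhead — for small or just-over-power-of-2 n, padding can outweigh the per-level savings)

Standard: 10648 multiplications (22^3). Strassen: 16807 multiplications (7^5, after padding to 32x32). Strassen reduces 8 recursive multiplications to 7 at each level.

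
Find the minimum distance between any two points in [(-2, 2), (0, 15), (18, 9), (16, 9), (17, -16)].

Computing all pairwise distances among 5 points:

d((-2, 2), (0, 15)) = 13.1529
d((-2, 2), (18, 9)) = 21.1896
d((-2, 2), (16, 9)) = 19.3132
d((-2, 2), (17, -16)) = 26.1725
d((0, 15), (18, 9)) = 18.9737
d((0, 15), (16, 9)) = 17.088
d((0, 15), (17, -16)) = 35.3553
d((18, 9), (16, 9)) = 2.0 <-- minimum
d((18, 9), (17, -16)) = 25.02
d((16, 9), (17, -16)) = 25.02

Closest pair: (18, 9) and (16, 9) with distance 2.0

The closest pair is (18, 9) and (16, 9) with Euclidean distance 2.0. For 5 points, brute-force pairwise comparison is shown above. For large n, the divide-and-conquer algorithm (sort by x, recurse on halves, check the dividing strip) achieves O(n log n).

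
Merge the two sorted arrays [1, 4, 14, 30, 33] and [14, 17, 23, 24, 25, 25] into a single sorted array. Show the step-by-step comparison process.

Merging process:

Compare 1 vs 14: take 1 from left. Merged: [1]
Compare 4 vs 14: take 4 from left. Merged: [1, 4]
Compare 14 vs 14: take 14 from left. Merged: [1, 4, 14]
Compare 30 vs 14: take 14 from right. Merged: [1, 4, 14, 14]
Compare 30 vs 17: take 17 from right. Merged: [1, 4, 14, 14, 17]
Compare 30 vs 23: take 23 from right. Merged: [1, 4, 14, 14, 17, 23]
Compare 30 vs 24: take 24 from right. Merged: [1, 4, 14, 14, 17, 23, 24]
Compare 30 vs 25: take 25 from right. Merged: [1, 4, 14, 14, 17, 23, 24, 25]
Compare 30 vs 25: take 25 from right. Merged: [1, 4, 14, 14, 17, 23, 24, 25, 25]
Append remaining from left: [30, 33]. Merged: [1, 4, 14, 14, 17, 23, 24, 25, 25, 30, 33]

Final merged array: [1, 4, 14, 14, 17, 23, 24, 25, 25, 30, 33]
Total comparisons: 9

The merged array is [1, 4, 14, 14, 17, 23, 24, 25, 25, 30, 33], requiring 9 comparisons. The merge step runs in O(n) time where n is the total number of elements.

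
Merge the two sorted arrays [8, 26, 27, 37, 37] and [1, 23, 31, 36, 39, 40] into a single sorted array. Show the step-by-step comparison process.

Merging process:

Compare 8 vs 1: take 1 from right. Merged: [1]
Compare 8 vs 23: take 8 from left. Merged: [1, 8]
Compare 26 vs 23: take 23 from right. Merged: [1, 8, 23]
Compare 26 vs 31: take 26 from left. Merged: [1, 8, 23, 26]
Compare 27 vs 31: take 27 from left. Merged: [1, 8, 23, 26, 27]
Compare 37 vs 31: take 31 from right. Merged: [1, 8, 23, 26, 27, 31]
Compare 37 vs 36: take 36 from right. Merged: [1, 8, 23, 26, 27, 31, 36]
Compare 37 vs 39: take 37 from left. Merged: [1, 8, 23, 26, 27, 31, 36, 37]
Compare 37 vs 39: take 37 from left. Merged: [1, 8, 23, 26, 27, 31, 36, 37, 37]
Append remaining from right: [39, 40]. Merged: [1, 8, 23, 26, 27, 31, 36, 37, 37, 39, 40]

Final merged array: [1, 8, 23, 26, 27, 31, 36, 37, 37, 39, 40]
Total comparisons: 9

The merged array is [1, 8, 23, 26, 27, 31, 36, 37, 37, 39, 40], requiring 9 comparisons. The merge step runs in O(n) time where n is the total number of elements.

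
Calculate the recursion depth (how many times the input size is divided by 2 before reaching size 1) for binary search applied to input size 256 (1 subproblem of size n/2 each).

For divide and conquer with division factor 2:

Problem sizes at each level:
Level 0: 256
Level 1: 128
Level 2: 64
Level 3: 32
Level 4: 16
Level 5: 8
Level 6: 4
Level 7: 2
Level 8: 1

The root is level 0 and the size-1 base case is level 8 (the tree spans levels 0 through 8, i.e. 9 levels counting the root), so the depth is the number of divisions: log_2(256) = 8

The recursion tree depth is log_2(256) = 8. At each level, the problem size is divided by 2, so it takes 8 divisions to reduce to a base case of size 1. The algorithm makes 1 recursive call at each level.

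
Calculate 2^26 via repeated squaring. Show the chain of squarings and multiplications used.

Computing 2^26 by squaring (build up from 2^1; each line after the first costs one multiplication):

2^1 = 2
2^2 = (2^1)^2 = 2^2 = 4
2^3 = 2 * 2^2 = 2 * 4 = 8
2^6 = (2^3)^2 = 8^2 = 64
2^12 = (2^6)^2 = 64^2 = 4096
2^13 = 2 * 2^12 = 2 * 4096 = 8192
2^26 = (2^13)^2 = 8192^2 = 67108864

Result: 67108864
Multiplications needed: 6 (6 lines after 2^1)

2^26 = 67108864. Using exponentiation by squaring, this requires 6 multiplications. The key idea: if the exponent is even, square the half-power; if odd, multiply by the base once.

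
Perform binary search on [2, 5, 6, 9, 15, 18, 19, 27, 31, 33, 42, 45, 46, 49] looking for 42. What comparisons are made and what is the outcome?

Binary search for 42 in [2, 5, 6, 9, 15, 18, 19, 27, 31, 33, 42, 45, 46, 49]:

lo=0, hi=13, mid=6, arr[mid]=19 -> 19 < 42, search right half
lo=7, hi=13, mid=10, arr[mid]=42 -> Found target at index 10!

Binary search finds 42 at index 10 after 2 comparisons. The search repeatedly halves the search space by comparing with the middle element.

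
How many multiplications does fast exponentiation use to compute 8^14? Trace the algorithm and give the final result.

Computing 8^14 by squaring (build up from 8^1; each line after the first costs one multiplication):

8^1 = 8
8^2 = (8^1)^2 = 8^2 = 64
8^3 = 8 * 8^2 = 8 * 64 = 512
8^6 = (8^3)^2 = 512^2 = 262144
8^7 = 8 * 8^6 = 8 * 262144 = 2097152
8^14 = (8^7)^2 = 2097152^2 = 4398046511104

Result: 4398046511104
Multiplications needed: 5 (5 lines after 8^1)

8^14 = 4398046511104. Using exponentiation by squaring, this requires 5 multiplications. The key idea: if the exponent is even, square the half-power; if odd, multiply by the base once.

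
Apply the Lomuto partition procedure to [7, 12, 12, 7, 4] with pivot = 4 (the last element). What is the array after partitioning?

Lomuto partition with pivot = 4:

Initial array: [7, 12, 12, 7, 4]

arr[0]=7 > 4: no swap
arr[1]=12 > 4: no swap
arr[2]=12 > 4: no swap
arr[3]=7 > 4: no swap

Place pivot at position 0: [4, 12, 12, 7, 7]
Pivot position: 0

After partitioning with pivot 4, the array becomes [4, 12, 12, 7, 7]. The pivot is placed at index 0. All elements to the left of the pivot are <= 4, and all elements to the right are > 4.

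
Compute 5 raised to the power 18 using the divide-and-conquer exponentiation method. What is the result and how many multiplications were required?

Computing 5^18 by squaring (build up from 5^1; each line after the first costs one multiplication):

5^1 = 5
5^2 = (5^1)^2 = 5^2 = 25
5^4 = (5^2)^2 = 25^2 = 625
5^8 = (5^4)^2 = 625^2 = 390625
5^9 = 5 * 5^8 = 5 * 390625 = 1953125
5^18 = (5^9)^2 = 1953125^2 = 3814697265625

Result: 3814697265625
Multiplications needed: 5 (5 lines after 5^1)

5^18 = 3814697265625. Using exponentiation by squaring, this requires 5 multiplications. The key idea: if the exponent is even, square the half-power; if odd, multiply by the base once.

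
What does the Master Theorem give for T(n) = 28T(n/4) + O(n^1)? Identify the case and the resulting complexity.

Master Theorem for T(n) = 28T(n/4) + O(n^1):

a = 28, b = 4, c = 1
log_b(a) = log_4(28) = 2.4037

Case 1: c = 1 < log_4(28) = 2.4037
T(n) = O(n^(log_4 28))

For T(n) = 28T(n/4) + O(n^1): log_4(28) = 2.4037. This is Case 1 of the Master Theorem (c < log_b(a), work dominated by leaves), giving O(n^(log_4 28)).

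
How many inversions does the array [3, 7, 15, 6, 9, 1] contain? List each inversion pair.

Finding inversions in [3, 7, 15, 6, 9, 1]:

(0, 5): arr[0]=3 > arr[5]=1
(1, 3): arr[1]=7 > arr[3]=6
(1, 5): arr[1]=7 > arr[5]=1
(2, 3): arr[2]=15 > arr[3]=6
(2, 4): arr[2]=15 > arr[4]=9
(2, 5): arr[2]=15 > arr[5]=1
(3, 5): arr[3]=6 > arr[5]=1
(4, 5): arr[4]=9 > arr[5]=1

Total inversions: 8

The array has 8 inversion(s): (0,5), (1,3), (1,5), (2,3), (2,4), (2,5), (3,5), (4,5). Each pair (i,j) satisfies i < j and arr[i] > arr[j].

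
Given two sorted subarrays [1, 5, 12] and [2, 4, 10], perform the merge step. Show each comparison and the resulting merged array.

Merging process:

Compare 1 vs 2: take 1 from left. Merged: [1]
Compare 5 vs 2: take 2 from right. Merged: [1, 2]
Compare 5 vs 4: take 4 from right. Merged: [1, 2, 4]
Compare 5 vs 10: take 5 from left. Merged: [1, 2, 4, 5]
Compare 12 vs 10: take 10 from right. Merged: [1, 2, 4, 5, 10]
Append remaining from left: [12]. Merged: [1, 2, 4, 5, 10, 12]

Final merged array: [1, 2, 4, 5, 10, 12]
Total comparisons: 5

The merged array is [1, 2, 4, 5, 10, 12], requiring 5 comparisons. The merge step runs in O(n) time where n is the total number of elements.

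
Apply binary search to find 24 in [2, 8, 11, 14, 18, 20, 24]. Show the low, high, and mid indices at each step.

Binary search for 24 in [2, 8, 11, 14, 18, 20, 24]:

lo=0, hi=6, mid=3, arr[mid]=14 -> 14 < 24, search right half
lo=4, hi=6, mid=5, arr[mid]=20 -> 20 < 24, search right half
lo=6, hi=6, mid=6, arr[mid]=24 -> Found target at index 6!

Binary search finds 24 at index 6 after 3 comparisons. The search repeatedly halves the search space by comparing with the middle element.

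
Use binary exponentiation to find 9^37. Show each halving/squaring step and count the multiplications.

Computing 9^37 by squaring (build up from 9^1; each line after the first costs one multiplication):

9^1 = 9
9^2 = (9^1)^2 = 9^2 = 81
9^4 = (9^2)^2 = 81^2 = 6561
9^8 = (9^4)^2 = 6561^2 = 43046721
9^9 = 9 * 9^8 = 9 * 43046721 = 387420489
9^18 = (9^9)^2 = 387420489^2 = 150094635296999121
9^36 = (9^18)^2 = 150094635296999121^2 = 22528399544939174411840147874772641
9^37 = 9 * 9^36 = 9 * 22528399544939174411840147874772641 = 202755595904452569706561330872953769

Result: 202755595904452569706561330872953769
Multiplications needed: 7 (7 lines after 9^1)

9^37 = 202755595904452569706561330872953769. Using exponentiation by squaring, this requires 7 multiplications. The key idea: if the exponent is even, square the half-power; if odd, multiply by the base once.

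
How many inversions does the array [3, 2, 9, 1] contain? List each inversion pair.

Finding inversions in [3, 2, 9, 1]:

(0, 1): arr[0]=3 > arr[1]=2
(0, 3): arr[0]=3 > arr[3]=1
(1, 3): arr[1]=2 > arr[3]=1
(2, 3): arr[2]=9 > arr[3]=1

Total inversions: 4

The array has 4 inversion(s): (0,1), (0,3), (1,3), (2,3). Each pair (i,j) satisfies i < j and arr[i] > arr[j].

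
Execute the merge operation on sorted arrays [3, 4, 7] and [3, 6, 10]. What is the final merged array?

Merging process:

Compare 3 vs 3: take 3 from left. Merged: [3]
Compare 4 vs 3: take 3 from right. Merged: [3, 3]
Compare 4 vs 6: take 4 from left. Merged: [3, 3, 4]
Compare 7 vs 6: take 6 from right. Merged: [3, 3, 4, 6]
Compare 7 vs 10: take 7 from left. Merged: [3, 3, 4, 6, 7]
Append remaining from right: [10]. Merged: [3, 3, 4, 6, 7, 10]

Final merged array: [3, 3, 4, 6, 7, 10]
Total comparisons: 5

The merged array is [3, 3, 4, 6, 7, 10], requiring 5 comparisons. The merge step runs in O(n) time where n is the total number of elements.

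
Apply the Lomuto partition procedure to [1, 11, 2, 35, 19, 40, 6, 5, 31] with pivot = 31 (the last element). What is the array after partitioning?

Lomuto partition with pivot = 31:

Initial array: [1, 11, 2, 35, 19, 40, 6, 5, 31]

arr[0]=1 <= 31: swap with position 0, array becomes [1, 11, 2, 35, 19, 40, 6, 5, 31]
arr[1]=11 <= 31: swap with position 1, array becomes [1, 11, 2, 35, 19, 40, 6, 5, 31]
arr[2]=2 <= 31: swap with position 2, array becomes [1, 11, 2, 35, 19, 40, 6, 5, 31]
arr[3]=35 > 31: no swap
arr[4]=19 <= 31: swap with position 3, array becomes [1, 11, 2, 19, 35, 40, 6, 5, 31]
arr[5]=40 > 31: no swap
arr[6]=6 <= 31: swap with position 4, array becomes [1, 11, 2, 19, 6, 40, 35, 5, 31]
arr[7]=5 <= 31: swap with position 5, array becomes [1, 11, 2, 19, 6, 5, 35, 40, 31]

Place pivot at position 6: [1, 11, 2, 19, 6, 5, 31, 40, 35]
Pivot position: 6

After partitioning with pivot 31, the array becomes [1, 11, 2, 19, 6, 5, 31, 40, 35]. The pivot is placed at index 6. All elements to the left of the pivot are <= 31, and all elements to the right are > 31.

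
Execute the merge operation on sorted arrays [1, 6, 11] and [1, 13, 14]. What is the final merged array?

Merging process:

Compare 1 vs 1: take 1 from left. Merged: [1]
Compare 6 vs 1: take 1 from right. Merged: [1, 1]
Compare 6 vs 13: take 6 from left. Merged: [1, 1, 6]
Compare 11 vs 13: take 11 from left. Merged: [1, 1, 6, 11]
Append remaining from right: [13, 14]. Merged: [1, 1, 6, 11, 13, 14]

Final merged array: [1, 1, 6, 11, 13, 14]
Total comparisons: 4

The merged array is [1, 1, 6, 11, 13, 14], requiring 4 comparisons. The merge step runs in O(n) time where n is the total number of elements.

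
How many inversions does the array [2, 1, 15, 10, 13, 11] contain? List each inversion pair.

Finding inversions in [2, 1, 15, 10, 13, 11]:

(0, 1): arr[0]=2 > arr[1]=1
(2, 3): arr[2]=15 > arr[3]=10
(2, 4): arr[2]=15 > arr[4]=13
(2, 5): arr[2]=15 > arr[5]=11
(4, 5): arr[4]=13 > arr[5]=11

Total inversions: 5

The array has 5 inversion(s): (0,1), (2,3), (2,4), (2,5), (4,5). Each pair (i,j) satisfies i < j and arr[i] > arr[j].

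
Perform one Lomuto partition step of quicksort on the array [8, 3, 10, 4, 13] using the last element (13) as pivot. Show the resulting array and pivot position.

Lomuto partition with pivot = 13:

Initial array: [8, 3, 10, 4, 13]

arr[0]=8 <= 13: swap with position 0, array becomes [8, 3, 10, 4, 13]
arr[1]=3 <= 13: swap with position 1, array becomes [8, 3, 10, 4, 13]
arr[2]=10 <= 13: swap with position 2, array becomes [8, 3, 10, 4, 13]
arr[3]=4 <= 13: swap with position 3, array becomes [8, 3, 10, 4, 13]

Place pivot at position 4: [8, 3, 10, 4, 13]
Pivot position: 4

After partitioning with pivot 13, the array becomes [8, 3, 10, 4, 13]. The pivot is placed at index 4. All elements to the left of the pivot are <= 13, and all elements to the right are > 13.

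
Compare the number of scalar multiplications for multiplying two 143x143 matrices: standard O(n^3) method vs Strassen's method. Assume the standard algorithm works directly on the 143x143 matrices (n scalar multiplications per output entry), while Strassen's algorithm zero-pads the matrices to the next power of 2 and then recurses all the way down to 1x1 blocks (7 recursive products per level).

Matrix multiplication for 143x143 matrices:

Strassen's algorithm requires power-of-2 dimensions. Pad 143x143 to 256x256 (next power of 2).

Standard algorithm: 143^3 = 2924207 multiplications
Strassen's algorithm: 7^(log2(256)) = 7^8 = 5764801 multiplications
Difference: 2924207 - 5764801 = -2840594 (Strassen uses MORE here due to padding overhead — for small or just-over-power-of-2 n, padding can outweigh the per-level savings)

Standard: 2924207 multiplications (143^3). Strassen: 5764801 multiplications (7^8, after padding to 256x256). Strassen reduces 8 recursive multiplications to 7 at each level.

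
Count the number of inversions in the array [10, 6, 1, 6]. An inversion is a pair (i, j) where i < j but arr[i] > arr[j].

Finding inversions in [10, 6, 1, 6]:

(0, 1): arr[0]=10 > arr[1]=6
(0, 2): arr[0]=10 > arr[2]=1
(0, 3): arr[0]=10 > arr[3]=6
(1, 2): arr[1]=6 > arr[2]=1

Total inversions: 4

The array has 4 inversion(s): (0,1), (0,2), (0,3), (1,2). Each pair (i,j) satisfies i < j and arr[i] > arr[j].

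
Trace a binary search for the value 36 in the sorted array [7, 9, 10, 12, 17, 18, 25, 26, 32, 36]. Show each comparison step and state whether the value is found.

Binary search for 36 in [7, 9, 10, 12, 17, 18, 25, 26, 32, 36]:

lo=0, hi=9, mid=4, arr[mid]=17 -> 17 < 36, search right half
lo=5, hi=9, mid=7, arr[mid]=26 -> 26 < 36, search right half
lo=8, hi=9, mid=8, arr[mid]=32 -> 32 < 36, search right half
lo=9, hi=9, mid=9, arr[mid]=36 -> Found target at index 9!

Binary search finds 36 at index 9 after 4 comparisons. The search repeatedly halves the search space by comparing with the middle element.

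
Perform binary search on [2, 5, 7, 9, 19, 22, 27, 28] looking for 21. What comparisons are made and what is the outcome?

Binary search for 21 in [2, 5, 7, 9, 19, 22, 27, 28]:

lo=0, hi=7, mid=3, arr[mid]=9 -> 9 < 21, search right half
lo=4, hi=7, mid=5, arr[mid]=22 -> 22 > 21, search left half
lo=4, hi=4, mid=4, arr[mid]=19 -> 19 < 21, search right half
lo=5 > hi=4, target 21 not found

Binary search determines that 21 is not in the array after 3 comparisons. The search space was exhausted without finding the target.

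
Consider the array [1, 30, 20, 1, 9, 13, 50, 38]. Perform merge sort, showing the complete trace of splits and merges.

Merge sort trace:

Split: [1, 30, 20, 1, 9, 13, 50, 38] -> [1, 30, 20, 1] and [9, 13, 50, 38]
  Split: [1, 30, 20, 1] -> [1, 30] and [20, 1]
    Split: [1, 30] -> [1] and [30]
    Merge: [1] + [30] -> [1, 30]
    Split: [20, 1] -> [20] and [1]
    Merge: [20] + [1] -> [1, 20]
  Merge: [1, 30] + [1, 20] -> [1, 1, 20, 30]
  Split: [9, 13, 50, 38] -> [9, 13] and [50, 38]
    Split: [9, 13] -> [9] and [13]
    Merge: [9] + [13] -> [9, 13]
    Split: [50, 38] -> [50] and [38]
    Merge: [50] + [38] -> [38, 50]
  Merge: [9, 13] + [38, 50] -> [9, 13, 38, 50]
Merge: [1, 1, 20, 30] + [9, 13, 38, 50] -> [1, 1, 9, 13, 20, 30, 38, 50]

Final sorted array: [1, 1, 9, 13, 20, 30, 38, 50]

The merge sort proceeds by recursively splitting the array and merging sorted halves.
After all merges, the sorted array is [1, 1, 9, 13, 20, 30, 38, 50].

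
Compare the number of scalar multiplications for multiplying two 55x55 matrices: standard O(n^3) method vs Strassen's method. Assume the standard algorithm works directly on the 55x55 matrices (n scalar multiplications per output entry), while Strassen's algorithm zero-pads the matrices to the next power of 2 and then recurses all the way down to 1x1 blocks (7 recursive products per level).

Matrix multiplication for 55x55 matrices:

Strassen's algorithm requires power-of-2 dimensions. Pad 55x55 to 64x64 (next power of 2).

Standard algorithm: 55^3 = 166375 multiplications
Strassen's algorithm: 7^(log2(64)) = 7^6 = 117649 multiplications
Savings: 166375 - 117649 = 48726 multiplications

Standard: 166375 multiplications (55^3). Strassen: 117649 multiplications (7^6, after padding to 64x64). Strassen reduces 8 recursive multiplications to 7 at each level.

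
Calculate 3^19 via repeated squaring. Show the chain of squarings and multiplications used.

Computing 3^19 by squaring (build up from 3^1; each line after the first costs one multiplication):

3^1 = 3
3^2 = (3^1)^2 = 3^2 = 9
3^4 = (3^2)^2 = 9^2 = 81
3^8 = (3^4)^2 = 81^2 = 6561
3^9 = 3 * 3^8 = 3 * 6561 = 19683
3^18 = (3^9)^2 = 19683^2 = 387420489
3^19 = 3 * 3^18 = 3 * 387420489 = 1162261467

Result: 1162261467
Multiplications needed: 6 (6 lines after 3^1)

3^19 = 1162261467. Using exponentiation by squaring, this requires 6 multiplications. The key idea: if the exponent is even, square the half-power; if odd, multiply by the base once.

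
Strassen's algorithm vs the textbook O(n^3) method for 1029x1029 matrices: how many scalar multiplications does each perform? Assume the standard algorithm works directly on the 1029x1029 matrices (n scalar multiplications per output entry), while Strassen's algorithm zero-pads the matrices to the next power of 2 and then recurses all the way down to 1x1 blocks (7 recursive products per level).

Matrix multiplication for 1029x1029 matrices:

Strassen's algorithm requires power-of-2 dimensions. Pad 1029x1029 to 2048x2048 (next power of 2).

Standard algorithm: 1029^3 = 1089547389 multiplications
Strassen's algorithm: 7^(log2(2048)) = 7^11 = 1977326743 multiplications
Difference: 1089547389 - 1977326743 = -887779354 (Strassen uses MORE here due to padding overhead — for small or just-over-power-of-2 n, padding can outweigh the per-level savings)

Standard: 1089547389 multiplications (1029^3). Strassen: 1977326743 multiplications (7^11, after padding to 2048x2048). Strassen reduces 8 recursive multiplications to 7 at each level.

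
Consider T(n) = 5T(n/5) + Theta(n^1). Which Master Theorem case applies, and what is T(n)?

Master Theorem for T(n) = 5T(n/5) + O(n^1):

a = 5, b = 5, c = 1
log_b(a) = log_5(5) = 1.0000

Case 2: c = 1 = log_5(5) = 1.0000
T(n) = O(n^1 log n) = O(n log n)

For T(n) = 5T(n/5) + O(n^1): log_5(5) = 1.0000. This is Case 2 of the Master Theorem (c = log_b(a), equal work at all levels), giving O(n log n).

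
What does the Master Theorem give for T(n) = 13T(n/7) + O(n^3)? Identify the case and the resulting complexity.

Master Theorem for T(n) = 13T(n/7) + O(n^3):

a = 13, b = 7, c = 3
log_b(a) = log_7(13) = 1.3181

Case 3: c = 3 > log_7(13) = 1.3181
T(n) = O(n^3) = O(n^3)

For T(n) = 13T(n/7) + O(n^3): log_7(13) = 1.3181. This is Case 3 of the Master Theorem (c > log_b(a), work dominated by root), giving O(n^3).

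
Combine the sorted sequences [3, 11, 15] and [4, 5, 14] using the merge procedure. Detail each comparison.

Merging process:

Compare 3 vs 4: take 3 from left. Merged: [3]
Compare 11 vs 4: take 4 from right. Merged: [3, 4]
Compare 11 vs 5: take 5 from right. Merged: [3, 4, 5]
Compare 11 vs 14: take 11 from left. Merged: [3, 4, 5, 11]
Compare 15 vs 14: take 14 from right. Merged: [3, 4, 5, 11, 14]
Append remaining from left: [15]. Merged: [3, 4, 5, 11, 14, 15]

Final merged array: [3, 4, 5, 11, 14, 15]
Total comparisons: 5

The merged array is [3, 4, 5, 11, 14, 15], requiring 5 comparisons. The merge step runs in O(n) time where n is the total number of elements.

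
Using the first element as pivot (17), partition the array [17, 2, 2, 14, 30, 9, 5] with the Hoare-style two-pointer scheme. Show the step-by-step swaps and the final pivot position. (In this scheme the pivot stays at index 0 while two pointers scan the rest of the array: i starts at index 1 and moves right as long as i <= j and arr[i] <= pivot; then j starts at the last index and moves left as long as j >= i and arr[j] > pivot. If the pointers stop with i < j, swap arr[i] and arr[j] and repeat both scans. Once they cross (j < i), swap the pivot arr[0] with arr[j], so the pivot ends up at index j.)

Hoare-style two-pointer partition with pivot = 17:

Initial array: [17, 2, 2, 14, 30, 9, 5]

Pointers start at i = 1, j = 6.
i stops at index 4 (arr[4]=30 > 17), j stops at index 6 (arr[6]=5 <= 17): swap arr[4] and arr[6], array becomes [17, 2, 2, 14, 5, 9, 30]
i ends at 6, j ends at 5: the pointers have crossed (j < i), so scanning stops.

Swap pivot arr[0] with arr[5] to place pivot at position 5: [9, 2, 2, 14, 5, 17, 30]
Pivot position: 5

After partitioning with pivot 17, the array becomes [9, 2, 2, 14, 5, 17, 30]. The pivot is placed at index 5. All elements to the left of the pivot are <= 17, and all elements to the right are > 17.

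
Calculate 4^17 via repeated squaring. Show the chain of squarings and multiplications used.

Computing 4^17 by squaring (build up from 4^1; each line after the first costs one multiplication):

4^1 = 4
4^2 = (4^1)^2 = 4^2 = 16
4^4 = (4^2)^2 = 16^2 = 256
4^8 = (4^4)^2 = 256^2 = 65536
4^16 = (4^8)^2 = 65536^2 = 4294967296
4^17 = 4 * 4^16 = 4 * 4294967296 = 17179869184

Result: 17179869184
Multiplications needed: 5 (5 lines after 4^1)

4^17 = 17179869184. Using exponentiation by squaring, this requires 5 multiplications. The key idea: if the exponent is even, square the half-power; if odd, multiply by the base once.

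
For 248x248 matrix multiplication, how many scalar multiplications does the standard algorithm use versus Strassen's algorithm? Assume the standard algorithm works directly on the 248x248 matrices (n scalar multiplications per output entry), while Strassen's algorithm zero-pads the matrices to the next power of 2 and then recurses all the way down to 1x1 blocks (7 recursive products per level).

Matrix multiplication for 248x248 matrices:

Strassen's algorithm requires power-of-2 dimensions. Pad 248x248 to 256x256 (next power of 2).

Standard algorithm: 248^3 = 15252992 multiplications
Strassen's algorithm: 7^(log2(256)) = 7^8 = 5764801 multiplications
Savings: 15252992 - 5764801 = 9488191 multiplications

Standard: 15252992 multiplications (248^3). Strassen: 5764801 multiplications (7^8, after padding to 256x256). Strassen reduces 8 recursive multiplications to 7 at each level.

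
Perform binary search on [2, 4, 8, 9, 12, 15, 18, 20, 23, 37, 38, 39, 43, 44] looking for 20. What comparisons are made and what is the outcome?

Binary search for 20 in [2, 4, 8, 9, 12, 15, 18, 20, 23, 37, 38, 39, 43, 44]:

lo=0, hi=13, mid=6, arr[mid]=18 -> 18 < 20, search right half
lo=7, hi=13, mid=10, arr[mid]=38 -> 38 > 20, search left half
lo=7, hi=9, mid=8, arr[mid]=23 -> 23 > 20, search left half
lo=7, hi=7, mid=7, arr[mid]=20 -> Found target at index 7!

Binary search finds 20 at index 7 after 4 comparisons. The search repeatedly halves the search space by comparing with the middle element.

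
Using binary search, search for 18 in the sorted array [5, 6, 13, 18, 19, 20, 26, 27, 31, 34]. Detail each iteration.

Binary search for 18 in [5, 6, 13, 18, 19, 20, 26, 27, 31, 34]:

lo=0, hi=9, mid=4, arr[mid]=19 -> 19 > 18, search left half
lo=0, hi=3, mid=1, arr[mid]=6 -> 6 < 18, search right half
lo=2, hi=3, mid=2, arr[mid]=13 -> 13 < 18, search right half
lo=3, hi=3, mid=3, arr[mid]=18 -> Found target at index 3!

Binary search finds 18 at index 3 after 4 comparisons. The search repeatedly halves the search space by comparing with the middle element.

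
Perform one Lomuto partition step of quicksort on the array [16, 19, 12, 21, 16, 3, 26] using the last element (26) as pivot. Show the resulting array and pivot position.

Lomuto partition with pivot = 26:

Initial array: [16, 19, 12, 21, 16, 3, 26]

arr[0]=16 <= 26: swap with position 0, array becomes [16, 19, 12, 21, 16, 3, 26]
arr[1]=19 <= 26: swap with position 1, array becomes [16, 19, 12, 21, 16, 3, 26]
arr[2]=12 <= 26: swap with position 2, array becomes [16, 19, 12, 21, 16, 3, 26]
arr[3]=21 <= 26: swap with position 3, array becomes [16, 19, 12, 21, 16, 3, 26]
arr[4]=16 <= 26: swap with position 4, array becomes [16, 19, 12, 21, 16, 3, 26]
arr[5]=3 <= 26: swap with position 5, array becomes [16, 19, 12, 21, 16, 3, 26]

Place pivot at position 6: [16, 19, 12, 21, 16, 3, 26]
Pivot position: 6

After partitioning with pivot 26, the array becomes [16, 19, 12, 21, 16, 3, 26]. The pivot is placed at index 6. All elements to the left of the pivot are <= 26, and all elements to the right are > 26.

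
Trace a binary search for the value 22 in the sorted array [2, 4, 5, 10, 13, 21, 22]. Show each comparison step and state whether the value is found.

Binary search for 22 in [2, 4, 5, 10, 13, 21, 22]:

lo=0, hi=6, mid=3, arr[mid]=10 -> 10 < 22, search right half
lo=4, hi=6, mid=5, arr[mid]=21 -> 21 < 22, search right half
lo=6, hi=6, mid=6, arr[mid]=22 -> Found target at index 6!

Binary search finds 22 at index 6 after 3 comparisons. The search repeatedly halves the search space by comparing with the middle element.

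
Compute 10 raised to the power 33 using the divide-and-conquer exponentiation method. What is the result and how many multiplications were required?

Computing 10^33 by squaring (build up from 10^1; each line after the first costs one multiplication):

10^1 = 10
10^2 = (10^1)^2 = 10^2 = 100
10^4 = (10^2)^2 = 100^2 = 10000
10^8 = (10^4)^2 = 10000^2 = 100000000
10^16 = (10^8)^2 = 100000000^2 = 10000000000000000
10^32 = (10^16)^2 = 10000000000000000^2 = 100000000000000000000000000000000
10^33 = 10 * 10^32 = 10 * 100000000000000000000000000000000 = 1000000000000000000000000000000000

Result: 1000000000000000000000000000000000
Multiplications needed: 6 (6 lines after 10^1)

10^33 = 1000000000000000000000000000000000. Using exponentiation by squaring, this requires 6 multiplications. The key idea: if the exponent is even, square the half-power; if odd, multiply by the base once.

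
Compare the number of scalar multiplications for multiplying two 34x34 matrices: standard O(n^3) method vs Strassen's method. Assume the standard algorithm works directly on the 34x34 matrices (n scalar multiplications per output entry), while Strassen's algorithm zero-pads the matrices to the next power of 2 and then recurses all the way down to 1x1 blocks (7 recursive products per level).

Matrix multiplication for 34x34 matrices:

Strassen's algorithm requires power-of-2 dimensions. Pad 34x34 to 64x64 (next power of 2).

Standard algorithm: 34^3 = 39304 multiplications
Strassen's algorithm: 7^(log2(64)) = 7^6 = 117649 multiplications
Difference: 39304 - 117649 = -78345 (Strassen uses MORE here due to padding overhead — for small or just-over-power-of-2 n, padding can outweigh the per-level savings)

Standard: 39304 multiplications (34^3). Strassen: 117649 multiplications (7^6, after padding to 64x64). Strassen reduces 8 recursive multiplications to 7 at each level.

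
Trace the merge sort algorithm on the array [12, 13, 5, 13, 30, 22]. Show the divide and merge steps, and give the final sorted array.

Merge sort trace:

Split: [12, 13, 5, 13, 30, 22] -> [12, 13, 5] and [13, 30, 22]
  Split: [12, 13, 5] -> [12] and [13, 5]
    Split: [13, 5] -> [13] and [5]
    Merge: [13] + [5] -> [5, 13]
  Merge: [12] + [5, 13] -> [5, 12, 13]
  Split: [13, 30, 22] -> [13] and [30, 22]
    Split: [30, 22] -> [30] and [22]
    Merge: [30] + [22] -> [22, 30]
  Merge: [13] + [22, 30] -> [13, 22, 30]
Merge: [5, 12, 13] + [13, 22, 30] -> [5, 12, 13, 13, 22, 30]

Final sorted array: [5, 12, 13, 13, 22, 30]

The merge sort proceeds by recursively splitting the array and merging sorted halves.
After all merges, the sorted array is [5, 12, 13, 13, 22, 30].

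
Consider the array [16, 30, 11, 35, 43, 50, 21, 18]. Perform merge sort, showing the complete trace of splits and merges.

Merge sort trace:

Split: [16, 30, 11, 35, 43, 50, 21, 18] -> [16, 30, 11, 35] and [43, 50, 21, 18]
  Split: [16, 30, 11, 35] -> [16, 30] and [11, 35]
    Split: [16, 30] -> [16] and [30]
    Merge: [16] + [30] -> [16, 30]
    Split: [11, 35] -> [11] and [35]
    Merge: [11] + [35] -> [11, 35]
  Merge: [16, 30] + [11, 35] -> [11, 16, 30, 35]
  Split: [43, 50, 21, 18] -> [43, 50] and [21, 18]
    Split: [43, 50] -> [43] and [50]
    Merge: [43] + [50] -> [43, 50]
    Split: [21, 18] -> [21] and [18]
    Merge: [21] + [18] -> [18, 21]
  Merge: [43, 50] + [18, 21] -> [18, 21, 43, 50]
Merge: [11, 16, 30, 35] + [18, 21, 43, 50] -> [11, 16, 18, 21, 30, 35, 43, 50]

Final sorted array: [11, 16, 18, 21, 30, 35, 43, 50]

The merge sort proceeds by recursively splitting the array and merging sorted halves.
After all merges, the sorted array is [11, 16, 18, 21, 30, 35, 43, 50].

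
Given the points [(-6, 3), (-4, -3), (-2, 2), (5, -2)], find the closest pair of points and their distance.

Computing all pairwise distances among 4 points:

d((-6, 3), (-4, -3)) = 6.3246
d((-6, 3), (-2, 2)) = 4.1231 <-- minimum
d((-6, 3), (5, -2)) = 12.083
d((-4, -3), (-2, 2)) = 5.3852
d((-4, -3), (5, -2)) = 9.0554
d((-2, 2), (5, -2)) = 8.0623

Closest pair: (-6, 3) and (-2, 2) with distance 4.1231

The closest pair is (-6, 3) and (-2, 2) with Euclidean distance 4.1231. For 4 points, brute-force pairwise comparison is shown above. For large n, the divide-and-conquer algorithm (sort by x, recurse on halves, check the dividing strip) achieves O(n log n).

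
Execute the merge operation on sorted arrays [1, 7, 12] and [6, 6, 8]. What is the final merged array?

Merging process:

Compare 1 vs 6: take 1 from left. Merged: [1]
Compare 7 vs 6: take 6 from right. Merged: [1, 6]
Compare 7 vs 6: take 6 from right. Merged: [1, 6, 6]
Compare 7 vs 8: take 7 from left. Merged: [1, 6, 6, 7]
Compare 12 vs 8: take 8 from right. Merged: [1, 6, 6, 7, 8]
Append remaining from left: [12]. Merged: [1, 6, 6, 7, 8, 12]

Final merged array: [1, 6, 6, 7, 8, 12]
Total comparisons: 5

The merged array is [1, 6, 6, 7, 8, 12], requiring 5 comparisons. The merge step runs in O(n) time where n is the total number of elements.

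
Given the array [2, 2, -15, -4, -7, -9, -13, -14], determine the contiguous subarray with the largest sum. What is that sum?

Using Kadane's algorithm on [2, 2, -15, -4, -7, -9, -13, -14]:

Scanning through the array:
Position 1 (value 2): max_ending_here = 4, max_so_far = 4
Position 2 (value -15): max_ending_here = -11, max_so_far = 4
Position 3 (value -4): max_ending_here = -4, max_so_far = 4
Position 4 (value -7): max_ending_here = -7, max_so_far = 4
Position 5 (value -9): max_ending_here = -9, max_so_far = 4
Position 6 (value -13): max_ending_here = -13, max_so_far = 4
Position 7 (value -14): max_ending_here = -14, max_so_far = 4

Maximum subarray: [2, 2]
Maximum sum: 4

The maximum subarray is [2, 2] with sum 4. This subarray runs from index 0 to index 1.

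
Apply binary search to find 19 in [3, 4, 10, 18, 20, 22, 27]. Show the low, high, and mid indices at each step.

Binary search for 19 in [3, 4, 10, 18, 20, 22, 27]:

lo=0, hi=6, mid=3, arr[mid]=18 -> 18 < 19, search right half
lo=4, hi=6, mid=5, arr[mid]=22 -> 22 > 19, search left half
lo=4, hi=4, mid=4, arr[mid]=20 -> 20 > 19, search left half
lo=4 > hi=3, target 19 not found

Binary search determines that 19 is not in the array after 3 comparisons. The search space was exhausted without finding the target.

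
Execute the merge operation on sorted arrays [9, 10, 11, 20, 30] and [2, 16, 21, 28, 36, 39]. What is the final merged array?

Merging process:

Compare 9 vs 2: take 2 from right. Merged: [2]
Compare 9 vs 16: take 9 from left. Merged: [2, 9]
Compare 10 vs 16: take 10 from left. Merged: [2, 9, 10]
Compare 11 vs 16: take 11 from left. Merged: [2, 9, 10, 11]
Compare 20 vs 16: take 16 from right. Merged: [2, 9, 10, 11, 16]
Compare 20 vs 21: take 20 from left. Merged: [2, 9, 10, 11, 16, 20]
Compare 30 vs 21: take 21 from right. Merged: [2, 9, 10, 11, 16, 20, 21]
Compare 30 vs 28: take 28 from right. Merged: [2, 9, 10, 11, 16, 20, 21, 28]
Compare 30 vs 36: take 30 from left. Merged: [2, 9, 10, 11, 16, 20, 21, 28, 30]
Append remaining from right: [36, 39]. Merged: [2, 9, 10, 11, 16, 20, 21, 28, 30, 36, 39]

Final merged array: [2, 9, 10, 11, 16, 20, 21, 28, 30, 36, 39]
Total comparisons: 9

The merged array is [2, 9, 10, 11, 16, 20, 21, 28, 30, 36, 39], requiring 9 comparisons. The merge step runs in O(n) time where n is the total number of elements.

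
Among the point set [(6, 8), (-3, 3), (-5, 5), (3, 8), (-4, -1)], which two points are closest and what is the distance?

Computing all pairwise distances among 5 points:

d((6, 8), (-3, 3)) = 10.2956
d((6, 8), (-5, 5)) = 11.4018
d((6, 8), (3, 8)) = 3.0
d((6, 8), (-4, -1)) = 13.4536
d((-3, 3), (-5, 5)) = 2.8284 <-- minimum
d((-3, 3), (3, 8)) = 7.8102
d((-3, 3), (-4, -1)) = 4.1231
d((-5, 5), (3, 8)) = 8.544
d((-5, 5), (-4, -1)) = 6.0828
d((3, 8), (-4, -1)) = 11.4018

Closest pair: (-3, 3) and (-5, 5) with distance 2.8284

The closest pair is (-3, 3) and (-5, 5) with Euclidean distance 2.8284. For 5 points, brute-force pairwise comparison is shown above. For large n, the divide-and-conquer algorithm (sort by x, recurse on halves, check the dividing strip) achieves O(n log n).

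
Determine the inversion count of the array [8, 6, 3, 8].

Finding inversions in [8, 6, 3, 8]:

(0, 1): arr[0]=8 > arr[1]=6
(0, 2): arr[0]=8 > arr[2]=3
(1, 2): arr[1]=6 > arr[2]=3

Total inversions: 3

The array has 3 inversion(s): (0,1), (0,2), (1,2). Each pair (i,j) satisfies i < j and arr[i] > arr[j].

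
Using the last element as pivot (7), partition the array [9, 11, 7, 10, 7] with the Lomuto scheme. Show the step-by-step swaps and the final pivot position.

Lomuto partition with pivot = 7:

Initial array: [9, 11, 7, 10, 7]

arr[0]=9 > 7: no swap
arr[1]=11 > 7: no swap
arr[2]=7 <= 7: swap with position 0, array becomes [7, 11, 9, 10, 7]
arr[3]=10 > 7: no swap

Place pivot at position 1: [7, 7, 9, 10, 11]
Pivot position: 1

After partitioning with pivot 7, the array becomes [7, 7, 9, 10, 11]. The pivot is placed at index 1. All elements to the left of the pivot are <= 7, and all elements to the right are > 7.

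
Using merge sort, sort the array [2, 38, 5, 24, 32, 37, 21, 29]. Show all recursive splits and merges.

Merge sort trace:

Split: [2, 38, 5, 24, 32, 37, 21, 29] -> [2, 38, 5, 24] and [32, 37, 21, 29]
  Split: [2, 38, 5, 24] -> [2, 38] and [5, 24]
    Split: [2, 38] -> [2] and [38]
    Merge: [2] + [38] -> [2, 38]
    Split: [5, 24] -> [5] and [24]
    Merge: [5] + [24] -> [5, 24]
  Merge: [2, 38] + [5, 24] -> [2, 5, 24, 38]
  Split: [32, 37, 21, 29] -> [32, 37] and [21, 29]
    Split: [32, 37] -> [32] and [37]
    Merge: [32] + [37] -> [32, 37]
    Split: [21, 29] -> [21] and [29]
    Merge: [21] + [29] -> [21, 29]
  Merge: [32, 37] + [21, 29] -> [21, 29, 32, 37]
Merge: [2, 5, 24, 38] + [21, 29, 32, 37] -> [2, 5, 21, 24, 29, 32, 37, 38]

Final sorted array: [2, 5, 21, 24, 29, 32, 37, 38]

The merge sort proceeds by recursively splitting the array and merging sorted halves.
After all merges, the sorted array is [2, 5, 21, 24, 29, 32, 37, 38].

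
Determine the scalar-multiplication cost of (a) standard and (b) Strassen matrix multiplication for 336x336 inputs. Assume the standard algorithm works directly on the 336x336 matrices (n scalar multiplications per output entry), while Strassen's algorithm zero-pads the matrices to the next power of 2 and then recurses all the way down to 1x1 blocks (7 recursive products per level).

Matrix multiplication for 336x336 matrices:

Strassen's algorithm requires power-of-2 dimensions. Pad 336x336 to 512x512 (next power of 2).

Standard algorithm: 336^3 = 37933056 multiplications
Strassen's algorithm: 7^(log2(512)) = 7^9 = 40353607 multiplications
Difference: 37933056 - 40353607 = -2420551 (Strassen uses MORE here due to padding overhead — for small or just-over-power-of-2 n, padding can outweigh the per-level savings)

Standard: 37933056 multiplications (336^3). Strassen: 40353607 multiplications (7^9, after padding to 512x512). Strassen reduces 8 recursive multiplications to 7 at each level.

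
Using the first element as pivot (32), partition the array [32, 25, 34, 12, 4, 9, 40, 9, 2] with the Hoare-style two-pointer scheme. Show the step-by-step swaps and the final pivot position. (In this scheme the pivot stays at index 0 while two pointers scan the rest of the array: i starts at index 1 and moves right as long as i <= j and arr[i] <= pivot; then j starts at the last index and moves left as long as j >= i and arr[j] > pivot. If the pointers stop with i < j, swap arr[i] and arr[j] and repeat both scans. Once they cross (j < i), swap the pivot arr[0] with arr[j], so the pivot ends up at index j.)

Hoare-style two-pointer partition with pivot = 32:

Initial array: [32, 25, 34, 12, 4, 9, 40, 9, 2]

Pointers start at i = 1, j = 8.
i stops at index 2 (arr[2]=34 > 32), j stops at index 8 (arr[8]=2 <= 32): swap arr[2] and arr[8], array becomes [32, 25, 2, 12, 4, 9, 40, 9, 34]
i stops at index 6 (arr[6]=40 > 32), j stops at index 7 (arr[7]=9 <= 32): swap arr[6] and arr[7], array becomes [32, 25, 2, 12, 4, 9, 9, 40, 34]
i ends at 7, j ends at 6: the pointers have crossed (j < i), so scanning stops.

Swap pivot arr[0] with arr[6] to place pivot at position 6: [9, 25, 2, 12, 4, 9, 32, 40, 34]
Pivot position: 6

After partitioning with pivot 32, the array becomes [9, 25, 2, 12, 4, 9, 32, 40, 34]. The pivot is placed at index 6. All elements to the left of the pivot are <= 32, and all elements to the right are > 32.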